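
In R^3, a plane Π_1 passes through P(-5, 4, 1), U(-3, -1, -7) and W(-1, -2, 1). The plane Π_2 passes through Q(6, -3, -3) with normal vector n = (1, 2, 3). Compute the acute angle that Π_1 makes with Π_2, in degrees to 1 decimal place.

PU = (2, -5, -8), PW = (4, -6, 0); a normal to Π_1 is PU × PW = (-48, -32, 8).
Using P: Π_1 has equation -48x - 32y + 8z = 120.
Π_2: n·r = n·Q gives x + 2y + 3z = -9.
cos θ = |n₁·n₂| / (|n₁||n₂|) = |-88| / (√3392 · √14).
θ = arccos(0.40382) ≈ 66.2°.

66.2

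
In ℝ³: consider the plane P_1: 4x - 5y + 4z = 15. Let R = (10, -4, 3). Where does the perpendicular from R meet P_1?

Foot = R − λn with λ = (n·R − d)/|n|² = (72 − 15)/57 = 1.
Foot = (10, -4, 3) − 1·(4, -5, 4) = (6, 1, -1).

(6, 1, -1)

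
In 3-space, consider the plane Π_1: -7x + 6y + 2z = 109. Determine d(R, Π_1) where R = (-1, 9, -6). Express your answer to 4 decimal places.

6.3600

n·R − d = (-7)·(-1) + (6)·(9) + (2)·(-6) − 109 = -60; |n| = √89.
Distance = |-60| / √89 = 60/√89 ≈ 6.3600.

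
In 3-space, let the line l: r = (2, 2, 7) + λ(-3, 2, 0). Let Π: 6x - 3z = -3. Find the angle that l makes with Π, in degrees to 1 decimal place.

sin θ = |n·v| / (|n||v|) = |-18| / (√45 · √13) = 0.74421.
θ ≈ 48.1°.

48.1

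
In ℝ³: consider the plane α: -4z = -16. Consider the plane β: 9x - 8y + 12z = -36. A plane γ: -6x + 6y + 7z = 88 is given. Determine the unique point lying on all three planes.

(-4, 6, 4)

Solving the 3×3 linear system -4z = -16, 9x - 8y + 12z = -36, -6x + 6y + 7z = 88 (e.g. by elimination or Cramer's rule, determinant = -24) gives (-4, 6, 4).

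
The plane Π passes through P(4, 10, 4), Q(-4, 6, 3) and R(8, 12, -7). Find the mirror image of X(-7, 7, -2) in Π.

(-5, 3, -2)

PQ = (-8, -4, -1), PR = (4, 2, -11); a normal to Π is PQ × PR = (46, -92, 0).
Using P: Π has equation 46x - 92y = -736.
λ = (n·X − d)/|n|² = (-966 − (-736))/10580 = -1/46.
Reflection = X − 2λn = (-7, 7, -2) − (-1/23)·(46, -92, 0) = (-5, 3, -2).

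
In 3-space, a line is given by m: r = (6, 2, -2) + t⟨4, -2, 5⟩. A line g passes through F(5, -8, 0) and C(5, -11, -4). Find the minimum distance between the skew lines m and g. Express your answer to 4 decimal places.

A direction vector for g is C − F = (0, -3, -4).
Common perpendicular direction n = (4, -2, 5) × (0, -3, -4) = (23, 16, -12).
With w = (5, -8, 0) − (6, 2, -2) = (-1, -10, 2), w · n = -207.
Distance = |w · n| / |n| = |-207| / √929 ≈ 6.7914.

6.7914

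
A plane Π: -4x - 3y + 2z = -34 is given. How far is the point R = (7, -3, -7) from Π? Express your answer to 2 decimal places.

0.19

n·R − d = (-4)·(7) + (-3)·(-3) + (2)·(-7) − (-34) = 1; |n| = √29.
Distance = |1| / √29 = 1/√29 ≈ 0.19.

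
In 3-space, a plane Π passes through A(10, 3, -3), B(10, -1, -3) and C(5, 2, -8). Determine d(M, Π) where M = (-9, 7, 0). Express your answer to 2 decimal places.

15.56

AB = (0, -4, 0), AC = (-5, -1, -5); a normal to Π is AB × AC = (20, 0, -20).
Using A: Π has equation 20x - 20z = 260.
n·M − d = (20)·(-9) + (0)·(7) + (-20)·(0) − 260 = -440; |n| = √800.
Distance = |-440| / √800 = 440/√800 ≈ 15.56.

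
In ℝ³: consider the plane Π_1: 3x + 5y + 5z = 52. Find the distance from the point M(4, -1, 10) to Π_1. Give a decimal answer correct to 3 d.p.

0.651

n·M − d = (3)·(4) + (5)·(-1) + (5)·(10) − 52 = 5; |n| = √59.
Distance = |5| / √59 = 5/√59 ≈ 0.651.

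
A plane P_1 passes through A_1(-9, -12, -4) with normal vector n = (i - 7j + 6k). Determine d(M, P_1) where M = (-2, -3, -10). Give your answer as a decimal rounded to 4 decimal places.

P_1: n·r = n·A_1 gives x - 7y + 6z = 51.
n·M − d = (1)·(-2) + (-7)·(-3) + (6)·(-10) − 51 = -92; |n| = √86.
Distance = |-92| / √86 = 92/√86 ≈ 9.9206.

9.9206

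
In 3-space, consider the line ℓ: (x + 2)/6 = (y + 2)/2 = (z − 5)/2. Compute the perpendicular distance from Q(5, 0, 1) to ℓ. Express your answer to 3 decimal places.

6.015

ℓ has direction (6, 2, 2) through (-2, -2, 5).
Taking (-2, -2, 5) on ℓ with direction v = (6, 2, 2): w = Q − (-2, -2, 5) = (7, 2, -4), and w × v = (12, -38, 2).
Distance = |w × v| / |v| = √1592 / √44 ≈ 6.015.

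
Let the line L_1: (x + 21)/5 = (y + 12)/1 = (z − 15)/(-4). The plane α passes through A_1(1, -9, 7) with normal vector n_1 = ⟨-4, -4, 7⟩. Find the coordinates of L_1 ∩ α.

L_1 has direction (5, 1, -4) through (-21, -12, 15).
α: n_1·r = n_1·A_1 gives -4x - 4y + 7z = 81.
Substitute r = (-21, -12, 15) + t(5, 1, -4) into the plane: 237 + (-52)t = 81, so t = 3.
Intersection: (-21, -12, 15) + 3·(5, 1, -4) = (-6, -9, 3).

(-6, -9, 3)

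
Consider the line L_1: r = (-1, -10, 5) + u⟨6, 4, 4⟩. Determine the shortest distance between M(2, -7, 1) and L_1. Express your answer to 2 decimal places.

Taking (-1, -10, 5) on L_1 with direction v = (6, 4, 4): w = M − (-1, -10, 5) = (3, 3, -4), and w × v = (28, -36, -6).
Distance = |w × v| / |v| = √2116 / √68 ≈ 5.58.

5.58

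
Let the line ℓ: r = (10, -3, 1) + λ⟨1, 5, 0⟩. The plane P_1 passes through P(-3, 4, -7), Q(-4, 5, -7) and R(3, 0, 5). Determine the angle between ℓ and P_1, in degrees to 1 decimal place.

PQ = (-1, 1, 0), PR = (6, -4, 12); a normal to P_1 is PQ × PR = (12, 12, -2).
Using P: P_1 has equation 12x + 12y - 2z = 26.
sin θ = |n·v| / (|n||v|) = |72| / (√292 · √26) = 0.82633.
θ ≈ 55.7°.

55.7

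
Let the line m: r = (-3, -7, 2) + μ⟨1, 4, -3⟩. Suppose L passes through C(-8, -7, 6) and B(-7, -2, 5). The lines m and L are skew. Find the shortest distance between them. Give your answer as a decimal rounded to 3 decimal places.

4.543

A direction vector for L is B − C = (1, 5, -1).
Common perpendicular direction n = (1, 4, -3) × (1, 5, -1) = (11, -2, 1).
With w = (-8, -7, 6) − (-3, -7, 2) = (-5, 0, 4), w · n = -51.
Distance = |w · n| / |n| = |-51| / √126 ≈ 4.543.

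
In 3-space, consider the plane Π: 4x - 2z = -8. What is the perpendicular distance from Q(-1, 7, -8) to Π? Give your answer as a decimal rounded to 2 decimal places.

n·Q − d = (4)·(-1) + (0)·(7) + (-2)·(-8) − (-8) = 20; |n| = √20.
Distance = |20| / √20 = 20/√20 ≈ 4.47.

4.47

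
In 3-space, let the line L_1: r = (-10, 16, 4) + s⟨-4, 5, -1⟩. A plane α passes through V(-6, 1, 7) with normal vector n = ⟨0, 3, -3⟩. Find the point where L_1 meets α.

α: n·r = n·V gives 3y - 3z = -18.
Substitute r = (-10, 16, 4) + t(-4, 5, -1) into the plane: 36 + 18t = -18, so t = -3.
Intersection: (-10, 16, 4) + (-3)·(-4, 5, -1) = (2, 1, 7).

(2, 1, 7)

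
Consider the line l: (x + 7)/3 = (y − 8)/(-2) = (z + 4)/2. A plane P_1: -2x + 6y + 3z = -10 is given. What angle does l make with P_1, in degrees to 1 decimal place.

24.6

l has direction (3, -2, 2) through (-7, 8, -4).
sin θ = |n·v| / (|n||v|) = |-12| / (√49 · √17) = 0.41578.
θ ≈ 24.6°.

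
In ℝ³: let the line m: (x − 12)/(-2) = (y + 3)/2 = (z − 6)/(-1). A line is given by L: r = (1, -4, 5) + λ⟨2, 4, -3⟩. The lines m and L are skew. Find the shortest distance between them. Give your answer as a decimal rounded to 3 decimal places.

m has direction (-2, 2, -1) through (12, -3, 6).
Common perpendicular direction n = (-2, 2, -1) × (2, 4, -3) = (-2, -8, -12).
With w = (1, -4, 5) − (12, -3, 6) = (-11, -1, -1), w · n = 42.
Distance = |w · n| / |n| = |42| / √212 ≈ 2.885.

2.885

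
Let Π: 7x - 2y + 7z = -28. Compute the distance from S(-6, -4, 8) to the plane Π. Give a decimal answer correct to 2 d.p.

n·S − d = (7)·(-6) + (-2)·(-4) + (7)·(8) − (-28) = 50; |n| = √102.
Distance = |50| / √102 = 50/√102 ≈ 4.95.

4.95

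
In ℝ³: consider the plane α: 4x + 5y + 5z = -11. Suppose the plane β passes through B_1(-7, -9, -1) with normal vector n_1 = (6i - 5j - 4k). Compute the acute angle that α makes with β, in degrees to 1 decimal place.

β: n_1·r = n_1·B_1 gives 6x - 5y - 4z = 7.
cos θ = |n₁·n₂| / (|n₁||n₂|) = |-21| / (√66 · √77).
θ = arccos(0.29458) ≈ 72.9°.

72.9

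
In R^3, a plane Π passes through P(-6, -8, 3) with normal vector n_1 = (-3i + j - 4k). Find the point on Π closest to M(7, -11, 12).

Π: n_1·r = n_1·P gives -3x + y - 4z = -2.
Foot = M − λn with λ = (n·M − d)/|n|² = (-80 − (-2))/26 = -3.
Foot = (7, -11, 12) − (-3)·(-3, 1, -4) = (-2, -8, 0).

(-2, -8, 0)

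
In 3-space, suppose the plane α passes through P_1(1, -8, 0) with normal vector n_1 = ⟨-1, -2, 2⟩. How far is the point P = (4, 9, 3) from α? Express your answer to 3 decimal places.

10.333

α: n_1·r = n_1·P_1 gives -x - 2y + 2z = 15.
n·P − d = (-1)·(4) + (-2)·(9) + (2)·(3) − 15 = -31; |n| = √9.
Distance = |-31| / √9 = 31/√9 ≈ 10.333.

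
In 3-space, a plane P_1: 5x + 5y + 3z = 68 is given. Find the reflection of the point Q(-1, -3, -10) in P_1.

(19, 17, 2)

λ = (n·Q − d)/|n|² = (-50 − 68)/59 = -2.
Reflection = Q − 2λn = (-1, -3, -10) − (-4)·(5, 5, 3) = (19, 17, 2).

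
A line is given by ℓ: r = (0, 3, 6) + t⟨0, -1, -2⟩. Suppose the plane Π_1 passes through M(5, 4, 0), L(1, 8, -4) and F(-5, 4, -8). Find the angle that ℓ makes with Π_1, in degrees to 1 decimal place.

49.4

ML = (-4, 4, -4), MF = (-10, 0, -8); a normal to Π_1 is ML × MF = (-32, 8, 40).
Using M: Π_1 has equation -32x + 8y + 40z = -128.
sin θ = |n·v| / (|n||v|) = |-88| / (√2688 · √5) = 0.75907.
θ ≈ 49.4°.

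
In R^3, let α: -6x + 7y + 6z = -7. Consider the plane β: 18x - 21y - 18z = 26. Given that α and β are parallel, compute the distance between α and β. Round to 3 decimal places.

0.152

Rescale β by 1/(-3): -6x + 7y + 6z = -26/3. Then distance = |-7 − (-26/3)| / √121 ≈ 0.152.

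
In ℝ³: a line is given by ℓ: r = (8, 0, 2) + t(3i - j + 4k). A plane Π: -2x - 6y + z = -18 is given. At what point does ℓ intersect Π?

(5, 1, -2)

Substitute r = (8, 0, 2) + t(3, -1, 4) into the plane: -14 + 4t = -18, so t = -1.
Intersection: (8, 0, 2) + (-1)·(3, -1, 4) = (5, 1, -2).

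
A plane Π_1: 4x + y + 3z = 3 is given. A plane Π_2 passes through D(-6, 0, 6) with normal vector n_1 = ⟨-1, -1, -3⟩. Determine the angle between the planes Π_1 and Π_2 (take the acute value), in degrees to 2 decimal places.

34.12

Π_2: n_1·r = n_1·D gives -x - y - 3z = -12.
cos θ = |n₁·n₂| / (|n₁||n₂|) = |-14| / (√26 · √11).
θ = arccos(0.82784) ≈ 34.12°.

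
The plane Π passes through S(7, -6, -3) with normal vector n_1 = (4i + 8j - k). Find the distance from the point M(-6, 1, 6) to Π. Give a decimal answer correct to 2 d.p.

Π: n_1·r = n_1·S gives 4x + 8y - z = -17.
n·M − d = (4)·(-6) + (8)·(1) + (-1)·(6) − (-17) = -5; |n| = √81.
Distance = |-5| / √81 = 5/√81 ≈ 0.56.

0.56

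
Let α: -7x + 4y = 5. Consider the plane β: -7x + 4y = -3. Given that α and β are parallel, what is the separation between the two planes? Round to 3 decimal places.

Same normal n = (-7, 4, 0) with |n| = √65; distance = |5 − (-3)| / |n| = 8/√65 ≈ 0.992.

0.992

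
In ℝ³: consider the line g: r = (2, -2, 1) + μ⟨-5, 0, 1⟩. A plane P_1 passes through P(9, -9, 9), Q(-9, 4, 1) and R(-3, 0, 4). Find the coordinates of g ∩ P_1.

(-3, -2, 2)

PQ = (-18, 13, -8), PR = (-12, 9, -5); a normal to P_1 is PQ × PR = (7, 6, -6).
Using P: P_1 has equation 7x + 6y - 6z = -45.
Substitute r = (2, -2, 1) + t(-5, 0, 1) into the plane: -4 + (-41)t = -45, so t = 1.
Intersection: (2, -2, 1) + 1·(-5, 0, 1) = (-3, -2, 2).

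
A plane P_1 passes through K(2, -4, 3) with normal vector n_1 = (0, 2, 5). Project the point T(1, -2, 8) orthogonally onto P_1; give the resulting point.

P_1: n_1·r = n_1·K gives 2y + 5z = 7.
Foot = T − λn with λ = (n·T − d)/|n|² = (36 − 7)/29 = 1.
Foot = (1, -2, 8) − 1·(0, 2, 5) = (1, -4, 3).

(1, -4, 3)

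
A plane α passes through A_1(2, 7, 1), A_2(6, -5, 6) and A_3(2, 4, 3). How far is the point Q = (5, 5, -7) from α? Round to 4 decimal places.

5.0000

A_1A_2 = (4, -12, 5), A_1A_3 = (0, -3, 2); a normal to α is A_1A_2 × A_1A_3 = (-9, -8, -12).
Using A_1: α has equation -9x - 8y - 12z = -86.
n·Q − d = (-9)·(5) + (-8)·(5) + (-12)·(-7) − (-86) = 85; |n| = √289.
Distance = |85| / √289 = 85/√289 ≈ 5.0000.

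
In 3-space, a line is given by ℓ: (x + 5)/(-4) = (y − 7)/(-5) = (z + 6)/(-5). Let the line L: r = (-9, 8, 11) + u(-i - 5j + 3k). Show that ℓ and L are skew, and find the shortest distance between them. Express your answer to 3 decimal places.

9.396

ℓ has direction (-4, -5, -5) through (-5, 7, -6).
Common perpendicular direction n = (-4, -5, -5) × (-1, -5, 3) = (-40, 17, 15).
With w = (-9, 8, 11) − (-5, 7, -6) = (-4, 1, 17), w · n = 432.
Since n ≠ 0 the lines are not parallel, and w · n = 432 ≠ 0 so they do not intersect; hence they are skew.
Distance = |w · n| / |n| = |432| / √2114 ≈ 9.396.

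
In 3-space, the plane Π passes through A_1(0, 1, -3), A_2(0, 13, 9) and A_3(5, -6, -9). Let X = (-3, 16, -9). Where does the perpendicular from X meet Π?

(-5, 6, 1)

A_1A_2 = (0, 12, 12), A_1A_3 = (5, -7, -6); a normal to Π is A_1A_2 × A_1A_3 = (12, 60, -60).
Using A_1: Π has equation 12x + 60y - 60z = 240.
Foot = X − λn with λ = (n·X − d)/|n|² = (1464 − 240)/7344 = 1/6.
Foot = (-3, 16, -9) − (1/6)·(12, 60, -60) = (-5, 6, 1).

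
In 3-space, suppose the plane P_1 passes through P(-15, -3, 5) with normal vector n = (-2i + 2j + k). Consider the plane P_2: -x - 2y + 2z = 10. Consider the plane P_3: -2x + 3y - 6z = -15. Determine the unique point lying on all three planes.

P_1: n·r = n·P gives -2x + 2y + z = 29.
Solving the 3×3 linear system -2x + 2y + z = 29, -x - 2y + 2z = 10, -2x + 3y - 6z = -15 (e.g. by elimination or Cramer's rule, determinant = -39) gives (-6, 5, 7).

(-6, 5, 7)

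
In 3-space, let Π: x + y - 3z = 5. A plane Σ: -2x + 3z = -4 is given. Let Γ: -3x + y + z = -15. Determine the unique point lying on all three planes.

(11, 12, 6)

Solving the 3×3 linear system x + y - 3z = 5, -2x + 3z = -4, -3x + y + z = -15 (e.g. by elimination or Cramer's rule, determinant = -4) gives (11, 12, 6).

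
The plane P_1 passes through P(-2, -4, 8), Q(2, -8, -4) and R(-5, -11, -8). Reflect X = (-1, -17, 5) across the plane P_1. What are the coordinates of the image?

(-5, 3, -3)

PQ = (4, -4, -12), PR = (-3, -7, -16); a normal to P_1 is PQ × PR = (-20, 100, -40).
Using P: P_1 has equation -20x + 100y - 40z = -680.
λ = (n·X − d)/|n|² = (-1880 − (-680))/12000 = -1/10.
Reflection = X − 2λn = (-1, -17, 5) − (-1/5)·(-20, 100, -40) = (-5, 3, -3).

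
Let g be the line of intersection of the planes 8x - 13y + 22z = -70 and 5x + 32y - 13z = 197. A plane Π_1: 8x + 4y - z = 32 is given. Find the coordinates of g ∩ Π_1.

(1, 6, 0)

Direction of g: (8, -13, 22) × (5, 32, -13) = (-535, 214, 321).
A point on g: solving the two plane equations with x = 21 gives (21, -2, -12).
Substitute r = (21, -2, -12) + t(-535, 214, 321) into the plane: 172 + (-3745)t = 32, so t = 4/107.
Intersection: (21, -2, -12) + (4/107)·(-535, 214, 321) = (1, 6, 0).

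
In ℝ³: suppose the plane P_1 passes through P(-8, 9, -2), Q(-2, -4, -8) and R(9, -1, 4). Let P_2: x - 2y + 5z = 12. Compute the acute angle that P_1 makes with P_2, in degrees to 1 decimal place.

PQ = (6, -13, -6), PR = (17, -10, 6); a normal to P_1 is PQ × PR = (-138, -138, 161).
Using P: P_1 has equation -138x - 138y + 161z = -460.
cos θ = |n₁·n₂| / (|n₁||n₂|) = |943| / (√64009 · √30).
θ = arccos(0.68050) ≈ 47.1°.

47.1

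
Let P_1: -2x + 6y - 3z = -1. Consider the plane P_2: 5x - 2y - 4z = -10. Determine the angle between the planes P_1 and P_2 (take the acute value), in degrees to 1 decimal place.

77.7

cos θ = |n₁·n₂| / (|n₁||n₂|) = |-10| / (√49 · √45).
θ = arccos(0.21296) ≈ 77.7°.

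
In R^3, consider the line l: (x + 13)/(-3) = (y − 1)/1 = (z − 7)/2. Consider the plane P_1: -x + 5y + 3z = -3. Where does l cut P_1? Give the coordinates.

(-4, -2, 1)

l has direction (-3, 1, 2) through (-13, 1, 7).
Substitute r = (-13, 1, 7) + t(-3, 1, 2) into the plane: 39 + 14t = -3, so t = -3.
Intersection: (-13, 1, 7) + (-3)·(-3, 1, 2) = (-4, -2, 1).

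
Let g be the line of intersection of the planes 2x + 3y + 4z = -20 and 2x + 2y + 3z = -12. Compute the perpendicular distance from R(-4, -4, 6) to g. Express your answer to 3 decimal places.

8.769

Direction of g: (2, 3, 4) × (2, 2, 3) = (1, 2, -2).
A point on g: solving the two plane equations with x = 3 gives (3, -6, -2).
Taking (3, -6, -2) on g with direction v = (1, 2, -2): w = R − (3, -6, -2) = (-7, 2, 8), and w × v = (-20, -6, -16).
Distance = |w × v| / |v| = √692 / √9 ≈ 8.769.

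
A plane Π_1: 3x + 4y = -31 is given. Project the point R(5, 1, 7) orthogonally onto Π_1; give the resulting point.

Foot = R − λn with λ = (n·R − d)/|n|² = (19 − (-31))/25 = 2.
Foot = (5, 1, 7) − 2·(3, 4, 0) = (-1, -7, 7).

(-1, -7, 7)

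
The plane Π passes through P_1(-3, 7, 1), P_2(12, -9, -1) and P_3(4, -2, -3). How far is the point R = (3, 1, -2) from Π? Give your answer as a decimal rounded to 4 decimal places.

1.0000

P_1P_2 = (15, -16, -2), P_1P_3 = (7, -9, -4); a normal to Π is P_1P_2 × P_1P_3 = (46, 46, -23).
Using P_1: Π has equation 46x + 46y - 23z = 161.
n·R − d = (46)·(3) + (46)·(1) + (-23)·(-2) − 161 = 69; |n| = √4761.
Distance = |69| / √4761 = 69/√4761 ≈ 1.0000.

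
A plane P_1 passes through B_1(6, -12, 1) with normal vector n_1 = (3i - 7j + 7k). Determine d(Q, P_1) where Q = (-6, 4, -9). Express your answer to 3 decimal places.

21.075

P_1: n_1·r = n_1·B_1 gives 3x - 7y + 7z = 109.
n·Q − d = (3)·(-6) + (-7)·(4) + (7)·(-9) − 109 = -218; |n| = √107.
Distance = |-218| / √107 = 218/√107 ≈ 21.075.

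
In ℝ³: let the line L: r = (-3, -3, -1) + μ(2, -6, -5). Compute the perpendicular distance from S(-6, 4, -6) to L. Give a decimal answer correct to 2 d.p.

8.65

Taking (-3, -3, -1) on L with direction v = (2, -6, -5): w = S − (-3, -3, -1) = (-3, 7, -5), and w × v = (-65, -25, 4).
Distance = |w × v| / |v| = √4866 / √65 ≈ 8.65.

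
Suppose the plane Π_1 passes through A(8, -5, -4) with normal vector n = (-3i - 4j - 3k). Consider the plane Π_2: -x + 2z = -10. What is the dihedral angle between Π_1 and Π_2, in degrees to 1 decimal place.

Π_1: n·r = n·A gives -3x - 4y - 3z = 8.
cos θ = |n₁·n₂| / (|n₁||n₂|) = |-3| / (√34 · √5).
θ = arccos(0.23009) ≈ 76.7°.

76.7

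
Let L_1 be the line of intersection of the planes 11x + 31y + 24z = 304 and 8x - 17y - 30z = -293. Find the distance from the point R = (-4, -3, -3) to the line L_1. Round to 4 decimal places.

Direction of L_1: (11, 31, 24) × (8, -17, -30) = (-522, 522, -435).
A point on L_1: solving the two plane equations with x = -3 gives (-3, 7, 5).
Taking (-3, 7, 5) on L_1 with direction v = (-522, 522, -435): w = R − (-3, 7, 5) = (-1, -10, -8), and w × v = (8526, 3741, -5742).
Distance = |w × v| / |v| = √119658321 / √734193 ≈ 12.7663.

12.7663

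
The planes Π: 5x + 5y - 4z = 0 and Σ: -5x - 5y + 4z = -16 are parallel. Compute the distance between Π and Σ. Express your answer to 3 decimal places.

1.969

Rescale Σ by 1/(-1): 5x + 5y - 4z = 16. Then distance = |0 − 16| / √66 ≈ 1.969.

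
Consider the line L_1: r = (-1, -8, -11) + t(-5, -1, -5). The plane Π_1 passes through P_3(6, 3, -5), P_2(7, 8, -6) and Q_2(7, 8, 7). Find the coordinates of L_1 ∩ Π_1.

(4, -7, -6)

P_3P_2 = (1, 5, -1), P_3Q_2 = (1, 5, 12); a normal to Π_1 is P_3P_2 × P_3Q_2 = (65, -13, 0).
Using P_3: Π_1 has equation 65x - 13y = 351.
Substitute r = (-1, -8, -11) + t(-5, -1, -5) into the plane: 39 + (-312)t = 351, so t = -1.
Intersection: (-1, -8, -11) + (-1)·(-5, -1, -5) = (4, -7, -6).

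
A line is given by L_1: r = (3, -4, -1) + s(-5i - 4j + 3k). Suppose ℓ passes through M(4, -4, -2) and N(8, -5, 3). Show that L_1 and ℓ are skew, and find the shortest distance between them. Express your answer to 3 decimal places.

0.829

A direction vector for ℓ is N − M = (4, -1, 5).
Common perpendicular direction n = (-5, -4, 3) × (4, -1, 5) = (-17, 37, 21).
With w = (4, -4, -2) − (3, -4, -1) = (1, 0, -1), w · n = -38.
Since n ≠ 0 the lines are not parallel, and w · n = -38 ≠ 0 so they do not intersect; hence they are skew.
Distance = |w · n| / |n| = |-38| / √2099 ≈ 0.829.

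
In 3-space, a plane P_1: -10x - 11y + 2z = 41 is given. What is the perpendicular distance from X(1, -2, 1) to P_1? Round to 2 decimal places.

n·X − d = (-10)·(1) + (-11)·(-2) + (2)·(1) − 41 = -27; |n| = √225.
Distance = |-27| / √225 = 27/√225 ≈ 1.80.

1.80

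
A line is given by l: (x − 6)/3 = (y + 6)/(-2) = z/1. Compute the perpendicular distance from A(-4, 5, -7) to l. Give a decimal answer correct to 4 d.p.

l has direction (3, -2, 1) through (6, -6, 0).
Taking (6, -6, 0) on l with direction v = (3, -2, 1): w = A − (6, -6, 0) = (-10, 11, -7), and w × v = (-3, -11, -13).
Distance = |w × v| / |v| = √299 / √14 ≈ 4.6214.

4.6214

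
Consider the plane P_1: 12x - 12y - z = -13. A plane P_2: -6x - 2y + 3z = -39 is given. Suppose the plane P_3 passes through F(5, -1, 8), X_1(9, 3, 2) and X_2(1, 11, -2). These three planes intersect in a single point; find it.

(5, 6, 1)

FX_1 = (4, 4, -6), FX_2 = (-4, 12, -10); a normal to P_3 is FX_1 × FX_2 = (32, 64, 64).
Using F: P_3 has equation 32x + 64y + 64z = 608.
Solving the 3×3 linear system 12x - 12y - z = -13, -6x - 2y + 3z = -39, 32x + 64y + 64z = 608 (e.g. by elimination or Cramer's rule, determinant = -9280) gives (5, 6, 1).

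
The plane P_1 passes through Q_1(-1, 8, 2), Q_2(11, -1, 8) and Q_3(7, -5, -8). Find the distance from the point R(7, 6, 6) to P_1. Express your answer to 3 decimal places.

2.667

Q_1Q_2 = (12, -9, 6), Q_1Q_3 = (8, -13, -10); a normal to P_1 is Q_1Q_2 × Q_1Q_3 = (168, 168, -84).
Using Q_1: P_1 has equation 168x + 168y - 84z = 1008.
n·R − d = (168)·(7) + (168)·(6) + (-84)·(6) − 1008 = 672; |n| = √63504.
Distance = |672| / √63504 = 672/√63504 ≈ 2.667.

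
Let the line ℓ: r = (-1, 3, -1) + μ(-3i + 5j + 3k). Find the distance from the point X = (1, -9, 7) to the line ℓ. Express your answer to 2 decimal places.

Taking (-1, 3, -1) on ℓ with direction v = (-3, 5, 3): w = X − (-1, 3, -1) = (2, -12, 8), and w × v = (-76, -30, -26).
Distance = |w × v| / |v| = √7352 / √43 ≈ 13.08.

13.08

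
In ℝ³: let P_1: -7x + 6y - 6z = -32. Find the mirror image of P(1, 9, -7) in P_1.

λ = (n·P − d)/|n|² = (89 − (-32))/121 = 1.
Reflection = P − 2λn = (1, 9, -7) − 2·(-7, 6, -6) = (15, -3, 5).

(15, -3, 5)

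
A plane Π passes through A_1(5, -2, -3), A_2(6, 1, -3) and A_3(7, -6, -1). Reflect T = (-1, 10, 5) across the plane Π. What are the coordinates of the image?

(11, 6, -15)

A_1A_2 = (1, 3, 0), A_1A_3 = (2, -4, 2); a normal to Π is A_1A_2 × A_1A_3 = (6, -2, -10).
Using A_1: Π has equation 6x - 2y - 10z = 64.
λ = (n·T − d)/|n|² = (-76 − 64)/140 = -1.
Reflection = T − 2λn = (-1, 10, 5) − (-2)·(6, -2, -10) = (11, 6, -15).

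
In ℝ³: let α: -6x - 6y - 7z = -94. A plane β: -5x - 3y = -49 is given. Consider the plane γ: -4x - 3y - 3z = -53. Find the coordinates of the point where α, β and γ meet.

(8, 3, 4)

Solving the 3×3 linear system -6x - 6y - 7z = -94, -5x - 3y = -49, -4x - 3y - 3z = -53 (e.g. by elimination or Cramer's rule, determinant = 15) gives (8, 3, 4).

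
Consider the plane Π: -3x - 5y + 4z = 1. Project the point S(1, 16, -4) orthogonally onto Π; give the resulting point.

(-5, 6, 4)

Foot = S − λn with λ = (n·S − d)/|n|² = (-99 − 1)/50 = -2.
Foot = (1, 16, -4) − (-2)·(-3, -5, 4) = (-5, 6, 4).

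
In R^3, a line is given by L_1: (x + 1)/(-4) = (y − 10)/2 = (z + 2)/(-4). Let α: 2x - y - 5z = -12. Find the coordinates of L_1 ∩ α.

L_1 has direction (-4, 2, -4) through (-1, 10, -2).
Substitute r = (-1, 10, -2) + t(-4, 2, -4) into the plane: -2 + 10t = -12, so t = -1.
Intersection: (-1, 10, -2) + (-1)·(-4, 2, -4) = (3, 8, 2).

(3, 8, 2)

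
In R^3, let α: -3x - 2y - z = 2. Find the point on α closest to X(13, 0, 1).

Foot = X − λn with λ = (n·X − d)/|n|² = (-40 − 2)/14 = -3.
Foot = (13, 0, 1) − (-3)·(-3, -2, -1) = (4, -6, -2).

(4, -6, -2)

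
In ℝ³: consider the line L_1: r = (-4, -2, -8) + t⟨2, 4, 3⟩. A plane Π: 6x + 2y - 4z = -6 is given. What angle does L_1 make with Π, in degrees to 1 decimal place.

11.5

sin θ = |n·v| / (|n||v|) = |8| / (√56 · √29) = 0.19852.
θ ≈ 11.5°.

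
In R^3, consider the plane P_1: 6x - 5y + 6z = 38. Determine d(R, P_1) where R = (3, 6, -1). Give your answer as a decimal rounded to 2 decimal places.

5.69

n·R − d = (6)·(3) + (-5)·(6) + (6)·(-1) − 38 = -56; |n| = √97.
Distance = |-56| / √97 = 56/√97 ≈ 5.69.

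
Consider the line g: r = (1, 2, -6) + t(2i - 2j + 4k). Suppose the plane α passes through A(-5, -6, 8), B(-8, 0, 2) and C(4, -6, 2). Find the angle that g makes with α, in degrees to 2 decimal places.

17.65

AB = (-3, 6, -6), AC = (9, 0, -6); a normal to α is AB × AC = (-36, -72, -54).
Using A: α has equation -36x - 72y - 54z = 180.
sin θ = |n·v| / (|n||v|) = |-144| / (√9396 · √24) = 0.30324.
θ ≈ 17.65°.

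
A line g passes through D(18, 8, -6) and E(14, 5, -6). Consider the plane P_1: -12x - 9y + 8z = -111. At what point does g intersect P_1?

(6, -1, -6)

A direction vector for g is E − D = (-4, -3, 0).
Substitute r = (18, 8, -6) + t(-4, -3, 0) into the plane: -336 + 75t = -111, so t = 3.
Intersection: (18, 8, -6) + 3·(-4, -3, 0) = (6, -1, -6).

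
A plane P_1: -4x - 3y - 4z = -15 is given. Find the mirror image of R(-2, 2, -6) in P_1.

(6, 8, 2)

λ = (n·R − d)/|n|² = (26 − (-15))/41 = 1.
Reflection = R − 2λn = (-2, 2, -6) − 2·(-4, -3, -4) = (6, 8, 2).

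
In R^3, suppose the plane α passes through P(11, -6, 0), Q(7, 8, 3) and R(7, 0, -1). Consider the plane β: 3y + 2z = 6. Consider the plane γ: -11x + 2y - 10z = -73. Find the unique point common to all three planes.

PQ = (-4, 14, 3), PR = (-4, 6, -1); a normal to α is PQ × PR = (-32, -16, 32).
Using P: α has equation -32x - 16y + 32z = -256.
Solving the 3×3 linear system -32x - 16y + 32z = -256, 3y + 2z = 6, -11x + 2y - 10z = -73 (e.g. by elimination or Cramer's rule, determinant = 2496) gives (7, 2, 0).

(7, 2, 0)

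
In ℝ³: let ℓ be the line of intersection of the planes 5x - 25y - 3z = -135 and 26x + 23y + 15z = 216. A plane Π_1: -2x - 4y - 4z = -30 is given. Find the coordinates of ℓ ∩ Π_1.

Direction of ℓ: (5, -25, -3) × (26, 23, 15) = (-306, -153, 765).
A point on ℓ: solving the two plane equations with x = 9 gives (9, 9, -15).
Substitute r = (9, 9, -15) + t(-306, -153, 765) into the plane: 6 + (-1836)t = -30, so t = 1/51.
Intersection: (9, 9, -15) + (1/51)·(-306, -153, 765) = (3, 6, 0).

(3, 6, 0)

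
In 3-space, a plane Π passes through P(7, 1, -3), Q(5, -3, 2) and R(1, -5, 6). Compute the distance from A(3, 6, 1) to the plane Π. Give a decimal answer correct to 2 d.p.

4.67

PQ = (-2, -4, 5), PR = (-6, -6, 9); a normal to Π is PQ × PR = (-6, -12, -12).
Using P: Π has equation -6x - 12y - 12z = -18.
n·A − d = (-6)·(3) + (-12)·(6) + (-12)·(1) − (-18) = -84; |n| = √324.
Distance = |-84| / √324 = 84/√324 ≈ 4.67.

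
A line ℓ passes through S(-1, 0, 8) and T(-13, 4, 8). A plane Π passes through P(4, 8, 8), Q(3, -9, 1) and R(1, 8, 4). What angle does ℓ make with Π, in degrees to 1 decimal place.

43.0

A direction vector for ℓ is T − S = (-12, 4, 0).
PQ = (-1, -17, -7), PR = (-3, 0, -4); a normal to Π is PQ × PR = (68, 17, -51).
Using P: Π has equation 68x + 17y - 51z = 0.
sin θ = |n·v| / (|n||v|) = |-748| / (√7514 · √160) = 0.68219.
θ ≈ 43.0°.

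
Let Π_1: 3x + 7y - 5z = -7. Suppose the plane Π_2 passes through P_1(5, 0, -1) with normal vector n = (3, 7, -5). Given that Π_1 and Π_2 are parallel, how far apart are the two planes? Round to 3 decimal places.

Π_2: n·r = n·P_1 gives 3x + 7y - 5z = 20.
Same normal n = (3, 7, -5) with |n| = √83; distance = |-7 − 20| / |n| = 27/√83 ≈ 2.964.

2.964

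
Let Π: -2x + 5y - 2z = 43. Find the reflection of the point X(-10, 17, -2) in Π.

(-2, -3, 6)

λ = (n·X − d)/|n|² = (109 − 43)/33 = 2.
Reflection = X − 2λn = (-10, 17, -2) − 4·(-2, 5, -2) = (-2, -3, 6).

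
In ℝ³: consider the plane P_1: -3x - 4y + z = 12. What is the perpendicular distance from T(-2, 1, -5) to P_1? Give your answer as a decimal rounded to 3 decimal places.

n·T − d = (-3)·(-2) + (-4)·(1) + (1)·(-5) − 12 = -15; |n| = √26.
Distance = |-15| / √26 = 15/√26 ≈ 2.942.

2.942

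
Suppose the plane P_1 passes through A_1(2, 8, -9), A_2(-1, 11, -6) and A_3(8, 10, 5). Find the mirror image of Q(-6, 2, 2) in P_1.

A_1A_2 = (-3, 3, 3), A_1A_3 = (6, 2, 14); a normal to P_1 is A_1A_2 × A_1A_3 = (36, 60, -24).
Using A_1: P_1 has equation 36x + 60y - 24z = 768.
λ = (n·Q − d)/|n|² = (-144 − 768)/5472 = -1/6.
Reflection = Q − 2λn = (-6, 2, 2) − (-1/3)·(36, 60, -24) = (6, 22, -6).

(6, 22, -6)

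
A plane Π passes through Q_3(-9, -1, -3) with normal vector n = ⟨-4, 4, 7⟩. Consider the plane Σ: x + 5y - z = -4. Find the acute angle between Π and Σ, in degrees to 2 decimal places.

78.90

Π: n·r = n·Q_3 gives -4x + 4y + 7z = 11.
cos θ = |n₁·n₂| / (|n₁||n₂|) = |9| / (√81 · √27).
θ = arccos(0.19245) ≈ 78.90°.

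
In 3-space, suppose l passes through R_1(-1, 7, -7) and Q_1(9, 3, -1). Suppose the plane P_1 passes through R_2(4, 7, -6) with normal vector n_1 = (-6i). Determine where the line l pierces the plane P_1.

A direction vector for l is Q_1 − R_1 = (10, -4, 6).
P_1: n_1·r = n_1·R_2 gives -6x = -24.
Substitute r = (-1, 7, -7) + t(10, -4, 6) into the plane: 6 + (-60)t = -24, so t = 1/2.
Intersection: (-1, 7, -7) + (1/2)·(10, -4, 6) = (4, 5, -4).

(4, 5, -4)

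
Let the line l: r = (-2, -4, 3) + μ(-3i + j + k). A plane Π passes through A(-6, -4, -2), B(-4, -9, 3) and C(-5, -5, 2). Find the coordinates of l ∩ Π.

AB = (2, -5, 5), AC = (1, -1, 4); a normal to Π is AB × AC = (-15, -3, 3).
Using A: Π has equation -15x - 3y + 3z = 96.
Substitute r = (-2, -4, 3) + t(-3, 1, 1) into the plane: 51 + 45t = 96, so t = 1.
Intersection: (-2, -4, 3) + 1·(-3, 1, 1) = (-5, -3, 4).

(-5, -3, 4)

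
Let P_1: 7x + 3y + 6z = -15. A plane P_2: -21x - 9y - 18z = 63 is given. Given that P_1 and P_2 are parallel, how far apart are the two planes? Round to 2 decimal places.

0.62

Rescale P_2 by 1/(-3): 7x + 3y + 6z = -21. Then distance = |-15 − (-21)| / √94 ≈ 0.62.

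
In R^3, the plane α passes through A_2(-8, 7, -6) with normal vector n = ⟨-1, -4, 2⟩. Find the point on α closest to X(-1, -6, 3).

α: n·r = n·A_2 gives -x - 4y + 2z = -32.
Foot = X − λn with λ = (n·X − d)/|n|² = (31 − (-32))/21 = 3.
Foot = (-1, -6, 3) − 3·(-1, -4, 2) = (2, 6, -3).

(2, 6, -3)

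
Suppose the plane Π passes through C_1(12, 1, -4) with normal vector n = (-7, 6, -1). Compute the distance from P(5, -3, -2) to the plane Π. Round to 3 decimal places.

2.480

Π: n·r = n·C_1 gives -7x + 6y - z = -74.
n·P − d = (-7)·(5) + (6)·(-3) + (-1)·(-2) − (-74) = 23; |n| = √86.
Distance = |23| / √86 = 23/√86 ≈ 2.480.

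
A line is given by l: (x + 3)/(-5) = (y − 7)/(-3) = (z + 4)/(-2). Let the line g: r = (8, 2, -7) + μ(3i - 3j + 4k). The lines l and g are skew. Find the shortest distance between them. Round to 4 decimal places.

l has direction (-5, -3, -2) through (-3, 7, -4).
Common perpendicular direction n = (-5, -3, -2) × (3, -3, 4) = (-18, 14, 24).
With w = (8, 2, -7) − (-3, 7, -4) = (11, -5, -3), w · n = -340.
Distance = |w · n| / |n| = |-340| / √1096 ≈ 10.2701.

10.2701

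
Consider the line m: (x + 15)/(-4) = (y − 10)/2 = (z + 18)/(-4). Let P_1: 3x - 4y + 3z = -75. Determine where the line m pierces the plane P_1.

m has direction (-4, 2, -4) through (-15, 10, -18).
Substitute r = (-15, 10, -18) + t(-4, 2, -4) into the plane: -139 + (-32)t = -75, so t = -2.
Intersection: (-15, 10, -18) + (-2)·(-4, 2, -4) = (-7, 6, -10).

(-7, 6, -10)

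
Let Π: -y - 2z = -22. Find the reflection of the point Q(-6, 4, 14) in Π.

(-6, 0, 6)

λ = (n·Q − d)/|n|² = (-32 − (-22))/5 = -2.
Reflection = Q − 2λn = (-6, 4, 14) − (-4)·(0, -1, -2) = (-6, 0, 6).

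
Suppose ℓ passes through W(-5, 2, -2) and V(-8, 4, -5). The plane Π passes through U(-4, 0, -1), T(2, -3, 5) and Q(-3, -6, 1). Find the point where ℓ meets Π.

(4, -4, 7)

A direction vector for ℓ is V − W = (-3, 2, -3).
UT = (6, -3, 6), UQ = (1, -6, 2); a normal to Π is UT × UQ = (30, -6, -33).
Using U: Π has equation 30x - 6y - 33z = -87.
Substitute r = (-5, 2, -2) + t(-3, 2, -3) into the plane: -96 + (-3)t = -87, so t = -3.
Intersection: (-5, 2, -2) + (-3)·(-3, 2, -3) = (4, -4, 7).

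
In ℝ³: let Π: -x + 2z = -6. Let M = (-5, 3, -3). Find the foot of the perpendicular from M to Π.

(-4, 3, -5)

Foot = M − λn with λ = (n·M − d)/|n|² = (-1 − (-6))/5 = 1.
Foot = (-5, 3, -3) − 1·(-1, 0, 2) = (-4, 3, -5).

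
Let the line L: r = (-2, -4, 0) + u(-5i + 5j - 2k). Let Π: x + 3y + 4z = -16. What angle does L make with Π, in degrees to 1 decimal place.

sin θ = |n·v| / (|n||v|) = |2| / (√26 · √54) = 0.05338.
θ ≈ 3.1°.

3.1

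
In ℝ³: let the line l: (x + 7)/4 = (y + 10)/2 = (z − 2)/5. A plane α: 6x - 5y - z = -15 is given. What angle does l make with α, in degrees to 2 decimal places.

l has direction (4, 2, 5) through (-7, -10, 2).
sin θ = |n·v| / (|n||v|) = |9| / (√62 · √45) = 0.17039.
θ ≈ 9.81°.

9.81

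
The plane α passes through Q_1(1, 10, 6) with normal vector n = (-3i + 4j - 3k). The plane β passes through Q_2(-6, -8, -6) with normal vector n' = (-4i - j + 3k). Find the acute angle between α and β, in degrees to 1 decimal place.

88.1

α: n·r = n·Q_1 gives -3x + 4y - 3z = 19.
β: n'·r = n'·Q_2 gives -4x - y + 3z = 14.
cos θ = |n₁·n₂| / (|n₁||n₂|) = |-1| / (√34 · √26).
θ = arccos(0.03363) ≈ 88.1°.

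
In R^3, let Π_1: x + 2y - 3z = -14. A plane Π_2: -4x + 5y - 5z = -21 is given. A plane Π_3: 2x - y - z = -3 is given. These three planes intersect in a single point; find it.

Solving the 3×3 linear system x + 2y - 3z = -14, -4x + 5y - 5z = -21, 2x - y - z = -3 (e.g. by elimination or Cramer's rule, determinant = -20) gives (-1, -2, 3).

(-1, -2, 3)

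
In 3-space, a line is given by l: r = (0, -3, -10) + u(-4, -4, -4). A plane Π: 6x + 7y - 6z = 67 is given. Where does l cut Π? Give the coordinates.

(4, 1, -6)

Substitute r = (0, -3, -10) + t(-4, -4, -4) into the plane: 39 + (-28)t = 67, so t = -1.
Intersection: (0, -3, -10) + (-1)·(-4, -4, -4) = (4, 1, -6).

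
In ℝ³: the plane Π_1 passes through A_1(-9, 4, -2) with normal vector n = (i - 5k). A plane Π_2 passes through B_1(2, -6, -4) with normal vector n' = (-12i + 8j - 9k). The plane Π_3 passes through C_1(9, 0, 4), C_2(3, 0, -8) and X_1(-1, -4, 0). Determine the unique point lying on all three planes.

(1, -3, 0)

Π_1: n·r = n·A_1 gives x - 5z = 1.
Π_2: n'·r = n'·B_1 gives -12x + 8y - 9z = -36.
C_1C_2 = (-6, 0, -12), C_1X_1 = (-10, -4, -4); a normal to Π_3 is C_1C_2 × C_1X_1 = (-48, 96, 24).
Using C_1: Π_3 has equation -48x + 96y + 24z = -336.
Solving the 3×3 linear system x - 5z = 1, -12x + 8y - 9z = -36, -48x + 96y + 24z = -336 (e.g. by elimination or Cramer's rule, determinant = 4896) gives (1, -3, 0).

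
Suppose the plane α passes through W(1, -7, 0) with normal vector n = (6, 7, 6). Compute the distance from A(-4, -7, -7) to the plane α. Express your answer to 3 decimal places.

6.545

α: n·r = n·W gives 6x + 7y + 6z = -43.
n·A − d = (6)·(-4) + (7)·(-7) + (6)·(-7) − (-43) = -72; |n| = √121.
Distance = |-72| / √121 = 72/√121 ≈ 6.545.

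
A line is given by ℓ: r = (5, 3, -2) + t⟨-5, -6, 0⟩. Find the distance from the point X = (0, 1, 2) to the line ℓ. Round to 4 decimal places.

Taking (5, 3, -2) on ℓ with direction v = (-5, -6, 0): w = X − (5, 3, -2) = (-5, -2, 4), and w × v = (24, -20, 20).
Distance = |w × v| / |v| = √1376 / √61 ≈ 4.7495.

4.7495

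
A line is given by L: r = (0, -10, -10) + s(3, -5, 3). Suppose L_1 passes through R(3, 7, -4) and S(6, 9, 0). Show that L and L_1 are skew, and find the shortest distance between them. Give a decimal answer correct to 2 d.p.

0.09

A direction vector for L_1 is S − R = (3, 2, 4).
Common perpendicular direction n = (3, -5, 3) × (3, 2, 4) = (-26, -3, 21).
With w = (3, 7, -4) − (0, -10, -10) = (3, 17, 6), w · n = -3.
Since n ≠ 0 the lines are not parallel, and w · n = -3 ≠ 0 so they do not intersect; hence they are skew.
Distance = |w · n| / |n| = |-3| / √1126 ≈ 0.09.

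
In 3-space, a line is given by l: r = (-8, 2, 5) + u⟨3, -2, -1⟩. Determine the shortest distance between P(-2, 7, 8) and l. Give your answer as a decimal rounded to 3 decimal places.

8.259

Taking (-8, 2, 5) on l with direction v = (3, -2, -1): w = P − (-8, 2, 5) = (6, 5, 3), and w × v = (1, 15, -27).
Distance = |w × v| / |v| = √955 / √14 ≈ 8.259.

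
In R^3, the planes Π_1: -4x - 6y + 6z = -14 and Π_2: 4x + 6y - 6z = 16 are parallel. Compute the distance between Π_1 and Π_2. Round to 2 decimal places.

Rescale Π_2 by 1/(-1): -4x - 6y + 6z = -16. Then distance = |-14 − (-16)| / √88 ≈ 0.21.

0.21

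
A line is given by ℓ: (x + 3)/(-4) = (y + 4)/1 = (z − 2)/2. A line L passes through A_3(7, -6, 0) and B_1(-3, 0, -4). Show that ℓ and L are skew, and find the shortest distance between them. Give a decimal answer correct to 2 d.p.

ℓ has direction (-4, 1, 2) through (-3, -4, 2).
A direction vector for L is B_1 − A_3 = (-10, 6, -4).
Common perpendicular direction n = (-4, 1, 2) × (-10, 6, -4) = (-16, -36, -14).
With w = (7, -6, 0) − (-3, -4, 2) = (10, -2, -2), w · n = -60.
Since n ≠ 0 the lines are not parallel, and w · n = -60 ≠ 0 so they do not intersect; hence they are skew.
Distance = |w · n| / |n| = |-60| / √1748 ≈ 1.44.

1.44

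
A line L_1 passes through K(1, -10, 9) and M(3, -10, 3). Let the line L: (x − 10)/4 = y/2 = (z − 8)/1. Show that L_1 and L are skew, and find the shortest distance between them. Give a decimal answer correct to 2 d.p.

5.40

A direction vector for L_1 is M − K = (2, 0, -6).
L has direction (4, 2, 1) through (10, 0, 8).
Common perpendicular direction n = (2, 0, -6) × (4, 2, 1) = (12, -26, 4).
With w = (10, 0, 8) − (1, -10, 9) = (9, 10, -1), w · n = -156.
Since n ≠ 0 the lines are not parallel, and w · n = -156 ≠ 0 so they do not intersect; hence they are skew.
Distance = |w · n| / |n| = |-156| / √836 ≈ 5.40.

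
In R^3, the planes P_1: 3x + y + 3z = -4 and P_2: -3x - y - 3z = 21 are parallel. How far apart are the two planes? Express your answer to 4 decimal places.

3.9001

Rescale P_2 by 1/(-1): 3x + y + 3z = -21. Then distance = |-4 − (-21)| / √19 ≈ 3.9001.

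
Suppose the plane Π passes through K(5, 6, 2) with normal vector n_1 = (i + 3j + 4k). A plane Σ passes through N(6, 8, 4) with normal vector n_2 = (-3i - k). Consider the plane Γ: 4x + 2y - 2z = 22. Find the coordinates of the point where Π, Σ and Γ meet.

(6, 3, 4)

Π: n_1·r = n_1·K gives x + 3y + 4z = 31.
Σ: n_2·r = n_2·N gives -3x - z = -22.
Solving the 3×3 linear system x + 3y + 4z = 31, -3x - z = -22, 4x + 2y - 2z = 22 (e.g. by elimination or Cramer's rule, determinant = -52) gives (6, 3, 4).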